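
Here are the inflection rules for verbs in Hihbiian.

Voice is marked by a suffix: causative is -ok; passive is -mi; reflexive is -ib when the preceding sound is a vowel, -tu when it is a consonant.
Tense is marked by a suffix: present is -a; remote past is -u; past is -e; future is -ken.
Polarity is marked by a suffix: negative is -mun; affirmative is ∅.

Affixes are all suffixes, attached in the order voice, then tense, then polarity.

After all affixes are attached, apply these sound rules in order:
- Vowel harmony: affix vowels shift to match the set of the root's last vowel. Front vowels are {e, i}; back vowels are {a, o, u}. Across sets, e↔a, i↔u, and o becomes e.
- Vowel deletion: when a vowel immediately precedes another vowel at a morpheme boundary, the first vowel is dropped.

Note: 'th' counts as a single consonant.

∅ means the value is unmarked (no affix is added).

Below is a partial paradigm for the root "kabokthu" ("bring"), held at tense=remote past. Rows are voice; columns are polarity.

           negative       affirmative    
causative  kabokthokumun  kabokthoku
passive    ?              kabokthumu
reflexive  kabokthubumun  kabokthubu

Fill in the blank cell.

Attach voice passive -mi → kabokthumi.
Attach tense remote past -u → kabokthumiu.
Attach polarity negative -mun → kabokthumiumun.
Apply vowel harmony: kabokthumiumun → kabokthumuumun.
Apply vowel deletion: kabokthumuumun → kabokthumumun.

kabokthumumun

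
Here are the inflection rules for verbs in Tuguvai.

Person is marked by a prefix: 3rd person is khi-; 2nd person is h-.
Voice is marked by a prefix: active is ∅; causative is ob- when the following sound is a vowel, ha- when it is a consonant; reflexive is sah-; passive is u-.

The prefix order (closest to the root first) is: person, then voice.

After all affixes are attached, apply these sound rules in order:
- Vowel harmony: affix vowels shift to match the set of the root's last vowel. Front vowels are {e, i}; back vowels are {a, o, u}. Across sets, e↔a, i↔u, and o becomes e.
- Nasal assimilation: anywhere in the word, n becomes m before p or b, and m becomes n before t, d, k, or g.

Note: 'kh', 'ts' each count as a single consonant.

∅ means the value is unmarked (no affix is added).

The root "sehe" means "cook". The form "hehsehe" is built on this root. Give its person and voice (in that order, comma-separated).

2nd person, causative

Segment: ha-h-sehe.
person: h- → 2nd person.
voice: ob/ha- → causative.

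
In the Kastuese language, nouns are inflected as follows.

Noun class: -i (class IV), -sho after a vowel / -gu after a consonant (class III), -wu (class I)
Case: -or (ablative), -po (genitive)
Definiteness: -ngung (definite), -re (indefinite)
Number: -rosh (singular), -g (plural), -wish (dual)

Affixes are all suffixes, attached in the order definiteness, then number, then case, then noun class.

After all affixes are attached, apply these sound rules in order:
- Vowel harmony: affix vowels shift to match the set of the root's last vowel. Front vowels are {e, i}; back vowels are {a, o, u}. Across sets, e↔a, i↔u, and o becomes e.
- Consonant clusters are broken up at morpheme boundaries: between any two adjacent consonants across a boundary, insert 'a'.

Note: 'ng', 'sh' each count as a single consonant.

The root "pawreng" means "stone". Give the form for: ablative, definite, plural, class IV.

Attach definiteness definite -ngung → pawrengngung.
Attach number plural -g → pawrengngungg.
Attach case ablative -or → pawrengngunggor.
Attach noun class class IV -i → pawrengngunggori.
Apply vowel harmony: pawrengngunggori → pawrengnginggeri.
Apply epenthesis: pawrengnginggeri → pawrengangingageri.

pawrengangingageri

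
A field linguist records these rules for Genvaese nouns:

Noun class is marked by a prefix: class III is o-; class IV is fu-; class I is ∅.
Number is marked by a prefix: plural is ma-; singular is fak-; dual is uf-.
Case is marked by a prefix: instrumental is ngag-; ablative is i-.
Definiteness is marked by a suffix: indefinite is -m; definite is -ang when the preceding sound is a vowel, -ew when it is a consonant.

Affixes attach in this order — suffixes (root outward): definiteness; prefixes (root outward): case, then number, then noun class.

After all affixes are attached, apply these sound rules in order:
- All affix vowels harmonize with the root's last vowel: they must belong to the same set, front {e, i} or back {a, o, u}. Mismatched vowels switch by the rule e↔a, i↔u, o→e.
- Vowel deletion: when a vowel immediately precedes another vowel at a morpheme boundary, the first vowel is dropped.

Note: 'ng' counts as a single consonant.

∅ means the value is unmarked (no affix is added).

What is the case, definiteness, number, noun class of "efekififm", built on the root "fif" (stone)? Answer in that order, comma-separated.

ablative, indefinite, singular, class III

Segment: o-fak-i-fif-m.
case: i- → ablative.
definiteness: -m → indefinite.
number: fak- → singular.
noun class: o- → class III.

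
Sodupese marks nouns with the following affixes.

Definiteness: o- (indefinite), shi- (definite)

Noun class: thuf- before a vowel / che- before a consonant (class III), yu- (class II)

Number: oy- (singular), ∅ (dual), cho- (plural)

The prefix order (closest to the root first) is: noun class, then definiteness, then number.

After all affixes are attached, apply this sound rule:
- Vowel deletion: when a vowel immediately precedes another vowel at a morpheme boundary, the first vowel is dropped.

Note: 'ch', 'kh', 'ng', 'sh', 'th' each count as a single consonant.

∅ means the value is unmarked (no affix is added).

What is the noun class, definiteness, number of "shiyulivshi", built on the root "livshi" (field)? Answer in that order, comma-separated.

Segment: shi-yu-livshi.
noun class: yu- → class II.
definiteness: shi- → definite.
number: ∅ → dual.

class II, definite, dual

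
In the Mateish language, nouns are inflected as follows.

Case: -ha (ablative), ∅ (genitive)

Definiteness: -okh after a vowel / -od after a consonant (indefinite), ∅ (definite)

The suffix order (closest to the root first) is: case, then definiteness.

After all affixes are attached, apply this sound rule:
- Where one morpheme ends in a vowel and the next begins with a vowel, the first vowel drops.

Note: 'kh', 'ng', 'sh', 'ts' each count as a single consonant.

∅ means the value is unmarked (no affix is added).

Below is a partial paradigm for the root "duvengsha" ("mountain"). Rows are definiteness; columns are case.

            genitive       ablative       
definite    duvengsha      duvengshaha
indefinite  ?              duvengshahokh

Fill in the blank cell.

duvengshokh

case = genitive: zero marking, form stays duvengsha.
Attach definiteness indefinite -okh (after vowel 'a') → duvengshaokh.
Apply vowel deletion: duvengshaokh → duvengshokh.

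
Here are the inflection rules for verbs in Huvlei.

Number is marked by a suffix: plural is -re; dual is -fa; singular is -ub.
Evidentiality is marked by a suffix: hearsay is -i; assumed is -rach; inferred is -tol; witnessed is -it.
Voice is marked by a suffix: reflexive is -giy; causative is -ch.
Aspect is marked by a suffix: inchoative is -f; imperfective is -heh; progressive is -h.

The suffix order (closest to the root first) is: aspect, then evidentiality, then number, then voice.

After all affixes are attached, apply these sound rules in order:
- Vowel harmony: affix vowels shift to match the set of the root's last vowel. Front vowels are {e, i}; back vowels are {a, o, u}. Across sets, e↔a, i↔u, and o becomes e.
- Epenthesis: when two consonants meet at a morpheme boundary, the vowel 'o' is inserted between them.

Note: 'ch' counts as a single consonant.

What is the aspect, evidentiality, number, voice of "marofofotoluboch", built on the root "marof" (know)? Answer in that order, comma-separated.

inchoative, inferred, singular, causative

Segment: marof-f-tol-ub-ch.
aspect: -f → inchoative.
evidentiality: -tol → inferred.
number: -ub → singular.
voice: -ch → causative.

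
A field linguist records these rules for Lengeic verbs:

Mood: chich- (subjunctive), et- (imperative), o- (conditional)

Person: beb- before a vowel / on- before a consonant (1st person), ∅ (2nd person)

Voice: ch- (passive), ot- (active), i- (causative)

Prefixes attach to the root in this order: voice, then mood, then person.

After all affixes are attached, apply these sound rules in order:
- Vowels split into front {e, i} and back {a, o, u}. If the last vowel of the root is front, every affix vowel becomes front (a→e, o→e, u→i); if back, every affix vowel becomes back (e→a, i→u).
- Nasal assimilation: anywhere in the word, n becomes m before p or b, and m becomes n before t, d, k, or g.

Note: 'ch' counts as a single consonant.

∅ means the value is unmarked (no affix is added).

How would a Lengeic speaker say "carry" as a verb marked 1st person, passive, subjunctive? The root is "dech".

enchichchdech

Attach voice passive ch- → chdech.
Attach mood subjunctive chich- → chichchdech.
Attach person 1st person on- (before consonant 'ch') → onchichchdech.
Apply vowel harmony: onchichchdech → enchichchdech.
Nasal assimilation: no change.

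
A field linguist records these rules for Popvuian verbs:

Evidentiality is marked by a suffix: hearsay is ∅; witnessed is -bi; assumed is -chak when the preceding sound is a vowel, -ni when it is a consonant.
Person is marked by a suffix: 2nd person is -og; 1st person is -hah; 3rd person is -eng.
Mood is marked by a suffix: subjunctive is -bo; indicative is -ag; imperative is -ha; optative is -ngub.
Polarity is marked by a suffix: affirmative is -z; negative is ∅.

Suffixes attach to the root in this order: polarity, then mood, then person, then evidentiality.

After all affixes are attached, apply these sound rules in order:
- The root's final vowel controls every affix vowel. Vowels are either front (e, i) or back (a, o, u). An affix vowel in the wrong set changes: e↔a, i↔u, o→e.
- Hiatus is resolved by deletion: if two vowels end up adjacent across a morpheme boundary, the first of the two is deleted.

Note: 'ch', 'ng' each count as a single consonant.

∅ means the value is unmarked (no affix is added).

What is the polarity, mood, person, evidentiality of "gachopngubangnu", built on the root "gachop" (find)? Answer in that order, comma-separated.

negative, optative, 3rd person, assumed

Segment: gachop-ngub-eng-ni.
polarity: ∅ → negative.
mood: -ngub → optative.
person: -eng → 3rd person.
evidentiality: -chak/ni → assumed.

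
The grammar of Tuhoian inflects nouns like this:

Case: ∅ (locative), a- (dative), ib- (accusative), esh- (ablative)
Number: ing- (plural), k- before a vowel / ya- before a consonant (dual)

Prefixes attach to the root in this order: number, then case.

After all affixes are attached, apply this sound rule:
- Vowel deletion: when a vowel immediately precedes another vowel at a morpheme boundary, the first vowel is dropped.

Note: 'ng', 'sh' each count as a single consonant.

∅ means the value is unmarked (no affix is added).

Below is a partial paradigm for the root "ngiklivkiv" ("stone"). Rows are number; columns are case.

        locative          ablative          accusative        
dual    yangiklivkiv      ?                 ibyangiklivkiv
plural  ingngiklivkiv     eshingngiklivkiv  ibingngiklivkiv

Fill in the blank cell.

eshyangiklivkiv

Attach number dual ya- (before consonant 'ng') → yangiklivkiv.
Attach case ablative esh- → eshyangiklivkiv.
Vowel deletion: no change.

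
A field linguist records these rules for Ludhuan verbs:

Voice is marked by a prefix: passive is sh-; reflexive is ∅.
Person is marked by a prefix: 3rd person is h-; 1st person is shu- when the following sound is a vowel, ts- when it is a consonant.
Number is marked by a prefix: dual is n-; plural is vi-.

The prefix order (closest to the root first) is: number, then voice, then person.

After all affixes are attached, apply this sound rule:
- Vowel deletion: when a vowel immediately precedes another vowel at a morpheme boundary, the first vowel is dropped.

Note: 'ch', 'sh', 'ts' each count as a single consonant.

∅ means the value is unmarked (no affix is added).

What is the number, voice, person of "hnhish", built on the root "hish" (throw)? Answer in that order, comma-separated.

Segment: h-n-hish.
number: n- → dual.
voice: ∅ → reflexive.
person: h- → 3rd person.

dual, reflexive, 3rd person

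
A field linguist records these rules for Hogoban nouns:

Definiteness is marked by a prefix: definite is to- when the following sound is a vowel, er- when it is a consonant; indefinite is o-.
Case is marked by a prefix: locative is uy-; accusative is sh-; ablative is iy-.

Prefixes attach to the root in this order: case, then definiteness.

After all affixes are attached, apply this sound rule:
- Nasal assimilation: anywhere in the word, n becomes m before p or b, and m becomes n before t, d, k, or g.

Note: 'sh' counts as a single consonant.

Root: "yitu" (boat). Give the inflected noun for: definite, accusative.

Attach case accusative sh- → shyitu.
Attach definiteness definite er- (before consonant 'sh') → ershyitu.
Nasal assimilation: no change.

ershyitu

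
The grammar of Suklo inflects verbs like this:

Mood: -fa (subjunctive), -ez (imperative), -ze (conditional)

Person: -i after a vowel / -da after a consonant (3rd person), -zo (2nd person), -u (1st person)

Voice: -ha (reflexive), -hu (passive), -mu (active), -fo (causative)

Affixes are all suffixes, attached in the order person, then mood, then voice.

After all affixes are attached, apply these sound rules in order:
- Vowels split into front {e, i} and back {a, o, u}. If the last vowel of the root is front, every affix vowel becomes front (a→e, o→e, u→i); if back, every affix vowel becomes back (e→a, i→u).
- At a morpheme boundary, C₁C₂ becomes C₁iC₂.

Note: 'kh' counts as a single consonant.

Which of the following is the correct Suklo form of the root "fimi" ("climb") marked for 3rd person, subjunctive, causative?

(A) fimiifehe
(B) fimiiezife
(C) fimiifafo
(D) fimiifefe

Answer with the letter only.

Attach person 3rd person -i (after vowel 'i') → fimii.
Attach mood subjunctive -fa → fimiifa.
Attach voice causative -fo → fimiifafo.
Apply vowel harmony: fimiifafo → fimiifefe.
Epenthesis: no change.
So the correct form is fimiifefe, option (D).
(C) fimiifafo is wrong: it fails to apply the sound rule(s).
(B) fimiiezife is wrong: it uses imperative instead of subjunctive for mood.
(A) fimiifehe is wrong: it uses reflexive instead of causative for voice.

D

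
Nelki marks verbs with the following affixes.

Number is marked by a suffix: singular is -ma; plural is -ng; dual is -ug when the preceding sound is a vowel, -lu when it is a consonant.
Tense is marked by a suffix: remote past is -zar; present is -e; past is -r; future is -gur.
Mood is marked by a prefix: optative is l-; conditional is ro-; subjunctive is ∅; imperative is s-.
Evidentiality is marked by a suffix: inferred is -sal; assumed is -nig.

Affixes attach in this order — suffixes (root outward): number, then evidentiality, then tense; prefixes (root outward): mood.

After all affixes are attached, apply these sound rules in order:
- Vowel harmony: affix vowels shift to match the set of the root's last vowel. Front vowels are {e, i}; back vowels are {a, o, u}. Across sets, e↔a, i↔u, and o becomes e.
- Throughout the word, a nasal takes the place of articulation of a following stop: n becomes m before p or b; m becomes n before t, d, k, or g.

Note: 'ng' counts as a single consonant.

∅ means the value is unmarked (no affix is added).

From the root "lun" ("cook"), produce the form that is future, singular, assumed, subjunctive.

lunmanuggur

Attach number singular -ma → lunma.
Attach evidentiality assumed -nig → lunmanig.
Attach tense future -gur → lunmaniggur.
mood = subjunctive: zero marking, form stays lunmaniggur.
Apply vowel harmony: lunmaniggur → lunmanuggur.
Nasal assimilation: no change.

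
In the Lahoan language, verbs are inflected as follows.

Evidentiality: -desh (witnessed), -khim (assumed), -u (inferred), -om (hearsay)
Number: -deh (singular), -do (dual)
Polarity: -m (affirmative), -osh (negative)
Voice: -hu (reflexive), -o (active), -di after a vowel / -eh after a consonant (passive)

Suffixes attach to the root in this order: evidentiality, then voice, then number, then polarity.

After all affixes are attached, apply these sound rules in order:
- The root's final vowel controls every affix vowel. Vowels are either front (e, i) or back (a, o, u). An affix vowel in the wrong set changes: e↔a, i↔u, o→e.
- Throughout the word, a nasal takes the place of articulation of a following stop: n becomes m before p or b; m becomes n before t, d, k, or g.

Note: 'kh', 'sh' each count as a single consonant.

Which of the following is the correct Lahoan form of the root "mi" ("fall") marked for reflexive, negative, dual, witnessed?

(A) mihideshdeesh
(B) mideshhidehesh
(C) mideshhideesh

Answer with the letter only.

Attach evidentiality witnessed -desh → midesh.
Attach voice reflexive -hu → mideshhu.
Attach number dual -do → mideshhudo.
Attach polarity negative -osh → mideshhudoosh.
Apply vowel harmony: mideshhudoosh → mideshhideesh.
Nasal assimilation: no change.
So the correct form is mideshhideesh, option (C).
(B) mideshhidehesh is wrong: it uses singular instead of dual for number.
(A) mihideshdeesh is wrong: it has the affixes in the wrong order.

C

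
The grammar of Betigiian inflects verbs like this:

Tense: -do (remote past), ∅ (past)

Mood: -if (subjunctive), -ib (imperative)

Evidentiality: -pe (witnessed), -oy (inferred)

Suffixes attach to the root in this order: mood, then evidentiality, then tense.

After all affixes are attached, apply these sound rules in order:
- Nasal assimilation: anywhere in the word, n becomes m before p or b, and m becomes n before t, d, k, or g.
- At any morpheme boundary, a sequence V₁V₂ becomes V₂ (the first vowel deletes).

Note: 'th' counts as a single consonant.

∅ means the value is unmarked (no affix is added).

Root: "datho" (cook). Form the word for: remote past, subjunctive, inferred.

Attach mood subjunctive -if → dathoif.
Attach evidentiality inferred -oy → dathoifoy.
Attach tense remote past -do → dathoifoydo.
Nasal assimilation: no change.
Apply vowel deletion: dathoifoydo → dathifoydo.

dathifoydo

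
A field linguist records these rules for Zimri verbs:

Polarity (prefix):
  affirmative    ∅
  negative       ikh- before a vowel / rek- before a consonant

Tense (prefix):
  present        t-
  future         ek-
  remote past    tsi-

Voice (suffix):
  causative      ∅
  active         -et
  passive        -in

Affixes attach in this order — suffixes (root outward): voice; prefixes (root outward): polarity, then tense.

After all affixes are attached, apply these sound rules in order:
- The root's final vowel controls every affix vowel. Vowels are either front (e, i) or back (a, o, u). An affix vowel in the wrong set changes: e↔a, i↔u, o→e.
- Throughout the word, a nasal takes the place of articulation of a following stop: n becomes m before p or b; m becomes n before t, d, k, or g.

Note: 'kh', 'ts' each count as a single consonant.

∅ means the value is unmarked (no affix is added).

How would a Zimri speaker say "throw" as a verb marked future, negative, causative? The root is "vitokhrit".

Attach polarity negative rek- (before consonant 'v') → rekvitokhrit.
Attach tense future ek- → ekrekvitokhrit.
voice = causative: zero marking, form stays ekrekvitokhrit.
Vowel harmony: no change.
Nasal assimilation: no change.

ekrekvitokhrit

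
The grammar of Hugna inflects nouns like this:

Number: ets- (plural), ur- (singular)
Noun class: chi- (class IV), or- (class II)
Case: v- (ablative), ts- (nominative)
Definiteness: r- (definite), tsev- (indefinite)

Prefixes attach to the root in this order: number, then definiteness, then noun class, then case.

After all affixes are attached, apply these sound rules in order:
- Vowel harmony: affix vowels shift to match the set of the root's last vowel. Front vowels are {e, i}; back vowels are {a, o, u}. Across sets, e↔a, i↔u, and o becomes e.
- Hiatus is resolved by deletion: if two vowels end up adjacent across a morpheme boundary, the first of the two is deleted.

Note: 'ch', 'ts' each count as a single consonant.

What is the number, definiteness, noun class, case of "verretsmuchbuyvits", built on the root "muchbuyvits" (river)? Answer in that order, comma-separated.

plural, definite, class II, ablative

Segment: v-or-r-ets-muchbuyvits.
number: ets- → plural.
definiteness: r- → definite.
noun class: or- → class II.
case: v- → ablative.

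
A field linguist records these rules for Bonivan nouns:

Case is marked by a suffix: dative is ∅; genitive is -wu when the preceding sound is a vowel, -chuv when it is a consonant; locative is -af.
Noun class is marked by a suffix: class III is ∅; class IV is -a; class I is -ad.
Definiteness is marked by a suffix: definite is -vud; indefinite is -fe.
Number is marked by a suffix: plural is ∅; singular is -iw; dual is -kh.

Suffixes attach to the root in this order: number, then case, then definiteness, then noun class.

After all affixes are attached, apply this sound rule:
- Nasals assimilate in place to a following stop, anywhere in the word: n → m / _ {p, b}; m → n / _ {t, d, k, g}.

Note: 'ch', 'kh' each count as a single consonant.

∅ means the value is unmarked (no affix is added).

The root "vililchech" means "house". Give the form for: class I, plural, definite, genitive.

vililchechchuvvudad

number = plural: zero marking, form stays vililchech.
Attach case genitive -chuv (after consonant 'ch') → vililchechchuv.
Attach definiteness definite -vud → vililchechchuvvud.
Attach noun class class I -ad → vililchechchuvvudad.
Nasal assimilation: no change.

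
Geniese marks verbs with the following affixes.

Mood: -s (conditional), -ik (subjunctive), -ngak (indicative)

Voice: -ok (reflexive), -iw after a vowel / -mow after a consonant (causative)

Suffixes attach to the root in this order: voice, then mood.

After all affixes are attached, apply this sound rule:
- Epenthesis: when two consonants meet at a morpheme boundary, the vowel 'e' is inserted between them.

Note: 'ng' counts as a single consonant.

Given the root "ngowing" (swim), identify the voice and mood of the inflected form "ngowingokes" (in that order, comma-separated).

reflexive, conditional

Segment: ngowing-ok-s.
voice: -ok → reflexive.
mood: -s → conditional.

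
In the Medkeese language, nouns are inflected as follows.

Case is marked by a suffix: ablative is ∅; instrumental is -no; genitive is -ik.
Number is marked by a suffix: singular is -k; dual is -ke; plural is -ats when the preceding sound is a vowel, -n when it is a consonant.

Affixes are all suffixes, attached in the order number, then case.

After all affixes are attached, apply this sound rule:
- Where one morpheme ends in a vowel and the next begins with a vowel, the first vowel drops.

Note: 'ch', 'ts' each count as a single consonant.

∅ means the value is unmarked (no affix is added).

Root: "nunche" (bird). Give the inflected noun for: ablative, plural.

Attach number plural -ats (after vowel 'e') → nuncheats.
case = ablative: zero marking, form stays nuncheats.
Apply vowel deletion: nuncheats → nunchats.

nunchats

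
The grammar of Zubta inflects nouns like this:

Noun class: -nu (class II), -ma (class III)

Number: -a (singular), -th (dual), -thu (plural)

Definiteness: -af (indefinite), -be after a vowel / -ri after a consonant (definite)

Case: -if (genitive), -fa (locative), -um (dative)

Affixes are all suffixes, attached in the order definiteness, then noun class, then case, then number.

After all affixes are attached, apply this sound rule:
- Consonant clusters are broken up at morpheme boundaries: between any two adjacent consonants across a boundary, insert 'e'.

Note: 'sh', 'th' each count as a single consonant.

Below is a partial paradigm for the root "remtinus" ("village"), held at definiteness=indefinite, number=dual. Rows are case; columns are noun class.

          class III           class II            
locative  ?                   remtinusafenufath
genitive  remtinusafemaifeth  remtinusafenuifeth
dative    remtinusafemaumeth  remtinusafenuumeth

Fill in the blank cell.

remtinusafemafath

Attach definiteness indefinite -af → remtinusaf.
Attach noun class class III -ma → remtinusafma.
Attach case locative -fa → remtinusafmafa.
Attach number dual -th → remtinusafmafath.
Apply epenthesis: remtinusafmafath → remtinusafemafath.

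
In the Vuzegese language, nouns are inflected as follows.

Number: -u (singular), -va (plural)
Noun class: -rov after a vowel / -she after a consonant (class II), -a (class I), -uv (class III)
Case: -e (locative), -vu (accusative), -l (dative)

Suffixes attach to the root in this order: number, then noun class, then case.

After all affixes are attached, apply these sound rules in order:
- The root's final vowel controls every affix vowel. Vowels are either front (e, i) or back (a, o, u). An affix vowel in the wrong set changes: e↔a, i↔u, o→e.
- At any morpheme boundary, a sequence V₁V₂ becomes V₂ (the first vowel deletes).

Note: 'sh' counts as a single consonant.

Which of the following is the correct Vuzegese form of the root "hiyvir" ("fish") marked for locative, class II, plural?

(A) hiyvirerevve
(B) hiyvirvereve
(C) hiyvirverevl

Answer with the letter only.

B

Attach number plural -va → hiyvirva.
Attach noun class class II -rov (after vowel 'a') → hiyvirvarov.
Attach case locative -e → hiyvirvarove.
Apply vowel harmony: hiyvirvarove → hiyvirvereve.
Vowel deletion: no change.
So the correct form is hiyvirvereve, option (B).
(A) hiyvirerevve is wrong: it has the affixes in the wrong order.
(C) hiyvirverevl is wrong: it uses dative instead of locative for case.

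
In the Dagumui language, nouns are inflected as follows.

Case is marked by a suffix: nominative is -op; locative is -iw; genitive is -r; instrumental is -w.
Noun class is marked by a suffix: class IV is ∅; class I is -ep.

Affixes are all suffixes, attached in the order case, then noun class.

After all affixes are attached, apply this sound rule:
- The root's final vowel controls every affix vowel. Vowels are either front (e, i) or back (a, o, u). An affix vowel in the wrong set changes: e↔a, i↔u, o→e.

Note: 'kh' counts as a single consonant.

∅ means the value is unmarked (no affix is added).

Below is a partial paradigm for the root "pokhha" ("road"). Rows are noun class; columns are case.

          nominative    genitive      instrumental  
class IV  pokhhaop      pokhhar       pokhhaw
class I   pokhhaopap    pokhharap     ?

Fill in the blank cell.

Attach case instrumental -w → pokhhaw.
Attach noun class class I -ep → pokhhawep.
Apply vowel harmony: pokhhawep → pokhhawap.

pokhhawap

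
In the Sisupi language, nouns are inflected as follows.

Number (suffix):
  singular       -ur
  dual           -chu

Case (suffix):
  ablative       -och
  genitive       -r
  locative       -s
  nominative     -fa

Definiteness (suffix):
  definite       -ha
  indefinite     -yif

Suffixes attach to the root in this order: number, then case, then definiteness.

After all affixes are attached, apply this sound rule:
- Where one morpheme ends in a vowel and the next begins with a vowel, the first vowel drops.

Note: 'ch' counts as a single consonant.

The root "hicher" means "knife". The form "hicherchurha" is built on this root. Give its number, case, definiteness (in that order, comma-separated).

dual, genitive, definite

Segment: hicher-chu-r-ha.
number: -chu → dual.
case: -r → genitive.
definiteness: -ha → definite.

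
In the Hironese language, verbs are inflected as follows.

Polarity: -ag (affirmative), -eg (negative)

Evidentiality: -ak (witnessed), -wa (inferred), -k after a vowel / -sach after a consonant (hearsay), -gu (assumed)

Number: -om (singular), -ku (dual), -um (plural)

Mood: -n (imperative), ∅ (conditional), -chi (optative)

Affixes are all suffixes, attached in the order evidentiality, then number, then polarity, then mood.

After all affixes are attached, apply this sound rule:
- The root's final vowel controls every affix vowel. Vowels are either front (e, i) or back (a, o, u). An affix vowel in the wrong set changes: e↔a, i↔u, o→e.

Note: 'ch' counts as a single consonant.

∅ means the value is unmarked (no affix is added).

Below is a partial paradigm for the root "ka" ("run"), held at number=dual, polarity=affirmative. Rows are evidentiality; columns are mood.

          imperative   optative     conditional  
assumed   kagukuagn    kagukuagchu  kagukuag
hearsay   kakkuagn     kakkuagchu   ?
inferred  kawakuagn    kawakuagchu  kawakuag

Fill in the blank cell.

Attach evidentiality hearsay -k (after vowel 'a') → kak.
Attach number dual -ku → kakku.
Attach polarity affirmative -ag → kakkuag.
mood = conditional: zero marking, form stays kakkuag.
Vowel harmony: no change.

kakkuag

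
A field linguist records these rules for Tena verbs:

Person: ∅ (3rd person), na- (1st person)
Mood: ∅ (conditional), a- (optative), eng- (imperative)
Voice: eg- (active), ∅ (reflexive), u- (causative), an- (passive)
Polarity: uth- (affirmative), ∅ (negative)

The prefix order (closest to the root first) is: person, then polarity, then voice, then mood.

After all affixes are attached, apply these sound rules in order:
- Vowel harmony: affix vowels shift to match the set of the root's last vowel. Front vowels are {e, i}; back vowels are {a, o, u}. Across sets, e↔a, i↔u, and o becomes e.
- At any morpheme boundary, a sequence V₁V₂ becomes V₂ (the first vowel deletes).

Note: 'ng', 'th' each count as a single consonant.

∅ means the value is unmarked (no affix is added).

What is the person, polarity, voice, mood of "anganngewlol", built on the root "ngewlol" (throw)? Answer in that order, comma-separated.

3rd person, negative, passive, imperative

Segment: eng-an-ngewlol.
person: ∅ → 3rd person.
polarity: ∅ → negative.
voice: an- → passive.
mood: eng- → imperative.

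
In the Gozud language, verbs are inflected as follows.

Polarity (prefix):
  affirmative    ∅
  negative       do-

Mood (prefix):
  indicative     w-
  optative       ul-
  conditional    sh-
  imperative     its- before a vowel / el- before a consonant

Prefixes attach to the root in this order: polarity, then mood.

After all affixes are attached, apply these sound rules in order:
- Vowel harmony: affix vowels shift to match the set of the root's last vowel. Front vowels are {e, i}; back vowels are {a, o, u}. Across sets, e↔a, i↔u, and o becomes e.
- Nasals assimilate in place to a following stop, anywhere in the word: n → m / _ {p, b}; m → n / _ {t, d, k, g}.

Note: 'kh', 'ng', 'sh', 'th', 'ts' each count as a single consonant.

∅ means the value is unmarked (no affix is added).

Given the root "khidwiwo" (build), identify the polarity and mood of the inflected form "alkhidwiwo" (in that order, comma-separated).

affirmative, imperative

Segment: el-khidwiwo.
polarity: ∅ → affirmative.
mood: its/el- → imperative.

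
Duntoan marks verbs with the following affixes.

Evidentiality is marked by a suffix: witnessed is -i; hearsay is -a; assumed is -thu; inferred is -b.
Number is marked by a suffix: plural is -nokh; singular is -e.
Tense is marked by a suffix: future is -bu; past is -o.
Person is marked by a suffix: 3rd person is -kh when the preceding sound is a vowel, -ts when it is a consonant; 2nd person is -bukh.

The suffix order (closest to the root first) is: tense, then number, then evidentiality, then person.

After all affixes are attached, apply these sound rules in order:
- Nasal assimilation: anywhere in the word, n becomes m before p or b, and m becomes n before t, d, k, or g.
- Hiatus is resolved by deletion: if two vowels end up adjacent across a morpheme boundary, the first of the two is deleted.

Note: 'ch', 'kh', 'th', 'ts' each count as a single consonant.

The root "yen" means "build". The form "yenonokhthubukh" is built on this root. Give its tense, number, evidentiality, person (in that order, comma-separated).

Segment: yen-o-nokh-thu-bukh.
tense: -o → past.
number: -nokh → plural.
evidentiality: -thu → assumed.
person: -bukh → 2nd person.

past, plural, assumed, 2nd person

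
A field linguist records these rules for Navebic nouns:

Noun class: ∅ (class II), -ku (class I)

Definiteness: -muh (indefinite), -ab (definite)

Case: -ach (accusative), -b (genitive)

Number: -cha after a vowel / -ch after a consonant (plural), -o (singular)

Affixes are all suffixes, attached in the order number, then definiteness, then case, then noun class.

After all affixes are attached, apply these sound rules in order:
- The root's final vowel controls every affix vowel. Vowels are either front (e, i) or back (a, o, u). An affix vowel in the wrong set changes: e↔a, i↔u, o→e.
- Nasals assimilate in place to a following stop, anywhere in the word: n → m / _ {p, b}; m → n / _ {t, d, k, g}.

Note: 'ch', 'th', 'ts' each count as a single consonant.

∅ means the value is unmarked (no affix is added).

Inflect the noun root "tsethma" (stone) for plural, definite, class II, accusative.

tsethmachaabach

Attach number plural -cha (after vowel 'a') → tsethmacha.
Attach definiteness definite -ab → tsethmachaab.
Attach case accusative -ach → tsethmachaabach.
noun class = class II: zero marking, form stays tsethmachaabach.
Vowel harmony: no change.
Nasal assimilation: no change.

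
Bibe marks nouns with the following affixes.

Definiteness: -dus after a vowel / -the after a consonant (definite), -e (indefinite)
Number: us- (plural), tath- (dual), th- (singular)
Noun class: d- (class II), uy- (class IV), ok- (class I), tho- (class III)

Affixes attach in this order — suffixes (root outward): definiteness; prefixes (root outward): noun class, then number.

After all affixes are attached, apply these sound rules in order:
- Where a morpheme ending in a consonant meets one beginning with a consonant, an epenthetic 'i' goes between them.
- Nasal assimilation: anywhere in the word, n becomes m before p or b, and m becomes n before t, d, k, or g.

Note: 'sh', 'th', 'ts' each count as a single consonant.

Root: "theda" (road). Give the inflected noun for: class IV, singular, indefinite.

thuyithedae

Attach noun class class IV uy- → uytheda.
Attach definiteness indefinite -e → uythedae.
Attach number singular th- → thuythedae.
Apply epenthesis: thuythedae → thuyithedae.
Nasal assimilation: no change.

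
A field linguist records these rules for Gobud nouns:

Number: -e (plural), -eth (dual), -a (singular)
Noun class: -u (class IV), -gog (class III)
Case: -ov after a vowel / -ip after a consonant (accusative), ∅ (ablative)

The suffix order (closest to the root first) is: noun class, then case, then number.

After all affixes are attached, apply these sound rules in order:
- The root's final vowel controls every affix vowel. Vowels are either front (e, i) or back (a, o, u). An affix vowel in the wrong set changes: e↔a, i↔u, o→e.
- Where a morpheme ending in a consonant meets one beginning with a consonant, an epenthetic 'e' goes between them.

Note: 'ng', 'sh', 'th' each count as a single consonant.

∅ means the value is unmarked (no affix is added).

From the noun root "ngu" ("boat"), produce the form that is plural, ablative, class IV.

nguua

Attach noun class class IV -u → nguu.
case = ablative: zero marking, form stays nguu.
Attach number plural -e → nguue.
Apply vowel harmony: nguue → nguua.
Epenthesis: no change.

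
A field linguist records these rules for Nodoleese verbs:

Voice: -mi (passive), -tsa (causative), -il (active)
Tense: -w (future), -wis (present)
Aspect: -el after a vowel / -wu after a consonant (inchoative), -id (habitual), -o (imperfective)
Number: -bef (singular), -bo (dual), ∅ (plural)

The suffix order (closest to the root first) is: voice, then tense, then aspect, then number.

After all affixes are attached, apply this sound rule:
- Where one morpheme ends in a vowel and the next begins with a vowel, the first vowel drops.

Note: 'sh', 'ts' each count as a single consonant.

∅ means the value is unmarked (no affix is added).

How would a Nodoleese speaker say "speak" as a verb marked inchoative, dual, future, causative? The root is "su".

sutsawwubo

Attach voice causative -tsa → sutsa.
Attach tense future -w → sutsaw.
Attach aspect inchoative -wu (after consonant 'w') → sutsawwu.
Attach number dual -bo → sutsawwubo.
Vowel deletion: no change.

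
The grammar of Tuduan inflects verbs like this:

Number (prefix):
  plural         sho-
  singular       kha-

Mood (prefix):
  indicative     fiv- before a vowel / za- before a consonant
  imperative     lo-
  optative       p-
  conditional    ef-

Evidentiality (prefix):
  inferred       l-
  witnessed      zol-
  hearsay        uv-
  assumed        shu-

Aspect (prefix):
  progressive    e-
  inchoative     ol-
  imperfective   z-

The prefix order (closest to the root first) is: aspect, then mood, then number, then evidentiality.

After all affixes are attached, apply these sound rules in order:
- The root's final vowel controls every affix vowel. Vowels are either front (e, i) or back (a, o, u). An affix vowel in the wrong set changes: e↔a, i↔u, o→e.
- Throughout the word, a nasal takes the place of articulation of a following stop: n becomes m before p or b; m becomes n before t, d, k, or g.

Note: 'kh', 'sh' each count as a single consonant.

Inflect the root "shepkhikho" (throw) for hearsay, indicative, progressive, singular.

uvkhafuvashepkhikho

Attach aspect progressive e- → eshepkhikho.
Attach mood indicative fiv- (before vowel 'e') → fiveshepkhikho.
Attach number singular kha- → khafiveshepkhikho.
Attach evidentiality hearsay uv- → uvkhafiveshepkhikho.
Apply vowel harmony: uvkhafiveshepkhikho → uvkhafuvashepkhikho.
Nasal assimilation: no change.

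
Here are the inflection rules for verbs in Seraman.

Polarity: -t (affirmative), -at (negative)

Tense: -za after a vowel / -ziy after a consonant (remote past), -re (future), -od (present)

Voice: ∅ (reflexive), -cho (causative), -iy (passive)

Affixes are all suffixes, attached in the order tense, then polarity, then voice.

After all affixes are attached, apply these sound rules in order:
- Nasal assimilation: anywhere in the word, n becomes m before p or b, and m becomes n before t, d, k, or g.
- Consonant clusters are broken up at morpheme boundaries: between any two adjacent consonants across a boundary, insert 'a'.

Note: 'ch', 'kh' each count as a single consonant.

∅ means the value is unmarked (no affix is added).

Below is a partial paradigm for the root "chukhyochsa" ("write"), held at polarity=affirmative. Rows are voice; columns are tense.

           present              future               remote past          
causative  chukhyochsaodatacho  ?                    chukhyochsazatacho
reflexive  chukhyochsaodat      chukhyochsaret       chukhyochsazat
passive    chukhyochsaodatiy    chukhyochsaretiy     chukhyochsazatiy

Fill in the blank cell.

Attach tense future -re → chukhyochsare.
Attach polarity affirmative -t → chukhyochsaret.
Attach voice causative -cho → chukhyochsaretcho.
Nasal assimilation: no change.
Apply epenthesis: chukhyochsaretcho → chukhyochsaretacho.

chukhyochsaretacho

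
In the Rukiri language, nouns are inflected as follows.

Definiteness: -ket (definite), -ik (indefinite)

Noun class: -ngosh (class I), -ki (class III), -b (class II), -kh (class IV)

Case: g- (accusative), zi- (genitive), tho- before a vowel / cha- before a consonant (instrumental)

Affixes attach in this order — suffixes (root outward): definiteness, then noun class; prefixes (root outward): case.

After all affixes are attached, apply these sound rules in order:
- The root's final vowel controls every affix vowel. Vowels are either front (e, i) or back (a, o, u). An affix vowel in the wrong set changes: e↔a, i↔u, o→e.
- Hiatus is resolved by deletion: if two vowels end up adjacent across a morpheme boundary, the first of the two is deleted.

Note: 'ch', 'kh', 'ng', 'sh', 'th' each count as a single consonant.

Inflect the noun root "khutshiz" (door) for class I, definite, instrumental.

Attach definiteness definite -ket → khutshizket.
Attach noun class class I -ngosh → khutshizketngosh.
Attach case instrumental cha- (before consonant 'kh') → chakhutshizketngosh.
Apply vowel harmony: chakhutshizketngosh → chekhutshizketngesh.
Vowel deletion: no change.

chekhutshizketngesh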